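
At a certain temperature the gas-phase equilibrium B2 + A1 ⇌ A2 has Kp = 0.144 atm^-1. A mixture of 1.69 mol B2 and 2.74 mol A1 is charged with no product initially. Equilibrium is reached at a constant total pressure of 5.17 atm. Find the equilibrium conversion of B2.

Basis: 1.69 mol B2 initially; let X = conversion of B2. Extent ξ = 1.69X.
Moles: n_B2 = 1.69 − 1.69X; n_A1 = 2.74 − 1.69X; n_A2 = 1.69X.
Summing: n_T = 4.43 − 1.69X.
y_i = n_i/n_T, p_i = y_i·P. Kp = p_A2 / (p_B2 p_A1).
Equating to 0.144 atm^-1 and solving on 0 < X < 1: X = 0.298.

X = 0.298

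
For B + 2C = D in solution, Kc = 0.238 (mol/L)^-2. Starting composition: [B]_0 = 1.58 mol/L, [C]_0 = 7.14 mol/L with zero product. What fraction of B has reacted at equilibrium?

X = 0.829

Let X = conversion of B; extent ξ = 1.58·X mol/L.
Concentrations: [B] = 1.58 − 1.58X; [C] = 7.14 − 3.16X; [D] = 1.58X.
Kc = [D] / ([B] [C]^2).
Equating to 0.238 (mol/L)^-2: the physical root is X = 0.829.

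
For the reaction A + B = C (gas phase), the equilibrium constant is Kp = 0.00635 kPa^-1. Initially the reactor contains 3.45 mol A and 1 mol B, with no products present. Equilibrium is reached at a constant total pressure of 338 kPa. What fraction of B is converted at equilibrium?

X = 0.613

Let X = conversion of B (basis 1 mol B); extent of reaction ξ = X.
Mole table: n_A = 3.45 − X; n_B = 1 − X; n_C = X.
Summing: n_T = 4.45 − X.
With p_i = (n_i/n_T)P, Kp = p_C / (p_A p_B).
Setting this equal to 0.00635 kPa^-1 and taking the physical root (0 < X < 1) gives X = 0.613.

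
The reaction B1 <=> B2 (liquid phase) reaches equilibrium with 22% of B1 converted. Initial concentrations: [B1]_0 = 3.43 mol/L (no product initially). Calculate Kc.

Let X = conversion of B1.
Concentrations: [B1] = 3.43 − 3.43X; [B2] = 3.43X.
At X = 0.22: [B1] = 2.68, [B2] = 0.755.
Kc = [B2] / ([B1]) = 0.282.

Kc = 0.282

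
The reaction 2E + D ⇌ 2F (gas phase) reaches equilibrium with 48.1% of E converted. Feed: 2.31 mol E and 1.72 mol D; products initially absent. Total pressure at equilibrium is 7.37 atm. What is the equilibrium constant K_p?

Basis: 2.31 mol E initially; let X = conversion of E. Extent ξ = 1.16X.
Moles: n_E = 2.31 − 2.31X; n_D = 1.72 − 1.16X; n_F = 2.31X.
Summing: n_T = 4.03 − 1.16X.
At X = 0.481: n_E = 1.2, n_D = 1.16, n_F = 1.11, n_T = 3.47.
p_i = (n_i/n_T)·P. K_p = p_F^2 / (p_E^2 p_D) = 0.348 atm^-1.

K_p = 0.348 atm^-1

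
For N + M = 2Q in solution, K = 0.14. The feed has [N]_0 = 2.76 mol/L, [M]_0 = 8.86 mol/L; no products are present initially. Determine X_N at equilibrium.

X = 0.273

Let X = conversion of N; extent ξ = 2.76·X mol/L.
Concentrations: [N] = 2.76 − 2.76X; [M] = 8.86 − 2.76X; [Q] = 5.52X.
K = [Q]^2 / ([N] [M]).
This equals 0.14 at X = 0.273 (the root in 0 < X < 1).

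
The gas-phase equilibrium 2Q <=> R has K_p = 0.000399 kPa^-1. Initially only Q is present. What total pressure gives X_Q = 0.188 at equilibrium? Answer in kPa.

P = 324 kPa

Take 1 mol Q as basis and let X be its fractional conversion, so ξ = 0.5X.
Moles: n_Q = 1 − X; n_R = 0.5X.
Total moles n_T = 1 − 0.5X.
K_p = p_R / (p_Q^2) with p_i = (n_i/n_T)·P.
At X = 0.188: the mole-fraction product g(X) = Π y_i^ν_i = 0.1292. Since K_p = g(X)·P^{-1}, P = (g/K_p)^(1/1) = (0.1292/0.000399)^(1/1) = 324 kPa.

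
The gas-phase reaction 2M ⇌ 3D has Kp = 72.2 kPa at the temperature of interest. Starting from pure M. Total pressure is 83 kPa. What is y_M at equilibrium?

y_M = 0.444

Basis: 1 mol M initially; let X = conversion of M. Extent ξ = 0.5X.
Moles: n_M = 1 − X; n_D = 1.5X.
Summing: n_T = 1 + 0.5X.
With p_i = (n_i/n_T)P, Kp = p_D^3 / (p_M^2).
Setting this equal to 72.2 kPa and taking the physical root (0 < X < 1) gives X = 0.455.
Then n_M = 0.545, n_T = 1.23, so y_M = 0.444.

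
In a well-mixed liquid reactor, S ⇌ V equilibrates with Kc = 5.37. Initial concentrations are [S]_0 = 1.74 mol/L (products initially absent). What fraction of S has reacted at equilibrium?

Let X = conversion of S; extent ξ = 1.74·X mol/L.
Concentrations: [S] = 1.74 − 1.74X; [V] = 1.74X.
Kc = [V] / ([S]).
This equals 5.37 at X = 0.843 (the root in 0 < X < 1).

X = 0.843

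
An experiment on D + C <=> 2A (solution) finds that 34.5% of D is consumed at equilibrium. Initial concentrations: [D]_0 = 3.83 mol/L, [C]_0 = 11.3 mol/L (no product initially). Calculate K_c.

Let X = conversion of D.
Concentrations: [D] = 3.83 − 3.83X; [C] = 11.3 − 3.83X; [A] = 7.66X.
At X = 0.345: [D] = 2.51, [C] = 9.98, [A] = 2.64.
K_c = [A]^2 / ([D] [C]) = 0.279.

K_c = 0.279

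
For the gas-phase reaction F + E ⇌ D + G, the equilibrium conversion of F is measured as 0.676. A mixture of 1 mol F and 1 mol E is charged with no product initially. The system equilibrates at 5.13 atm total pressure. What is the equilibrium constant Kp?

Kp = 4.35

Take 1 mol F as basis and let X be its fractional conversion, so ξ = X.
At extent ξ: n_F = 1 − X; n_E = 1 − X; n_D = X; n_G = X.
Since Δν = 0, n_T = 2 throughout.
At X = 0.676: n_F = 0.324, n_E = 0.324, n_D = 0.676, n_G = 0.676, n_T = 2.
p_i = (n_i/n_T)·P. Kp = p_D p_G / (p_F p_E) = 4.35.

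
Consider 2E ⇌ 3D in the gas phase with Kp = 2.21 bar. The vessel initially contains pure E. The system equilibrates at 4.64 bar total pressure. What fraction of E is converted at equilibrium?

X = 0.395

Let X = conversion of E (basis 1 mol E); extent of reaction ξ = 0.5X.
Moles: n_E = 1 − X; n_D = 1.5X.
Summing: n_T = 1 + 0.5X.
y_i = n_i/n_T, p_i = y_i·P. Kp = p_D^3 / (p_E^2).
This yields a degree-3 equation in X; solving on (0,1), X = 0.395.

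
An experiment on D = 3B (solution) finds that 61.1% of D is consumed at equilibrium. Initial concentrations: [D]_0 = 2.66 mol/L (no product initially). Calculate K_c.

Let X = conversion of D.
Concentrations: [D] = 2.66 − 2.66X; [B] = 7.98X.
At X = 0.611: [D] = 1.03, [B] = 4.88.
K_c = [B]^3 / ([D]) = 112 (mol/L)^2.

K_c = 112 (mol/L)^2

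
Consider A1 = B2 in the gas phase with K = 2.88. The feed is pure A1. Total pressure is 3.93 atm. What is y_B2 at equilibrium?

y_B2 = 0.742

Basis: 1 mol A1 initially; let X = conversion of A1. Extent ξ = X.
At extent ξ: n_A1 = 1 − X; n_B2 = X.
Total moles n_T = 1 (Δν = 0, constant).
With p_i = (n_i/n_T)P, K = p_B2 / (p_A1).
Substituting and setting equal to 2.88 gives a polynomial in X; the root in (0,1) is X = 0.742.
Then n_B2 = 0.742, n_T = 1, so y_B2 = 0.742.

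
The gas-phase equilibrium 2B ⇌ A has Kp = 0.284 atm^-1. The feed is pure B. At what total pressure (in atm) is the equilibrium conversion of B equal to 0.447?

P = 2 atm

Take 1 mol B as basis and let X be its fractional conversion, so ξ = 0.5X.
Species balance: n_B = 1 − X; n_A = 0.5X.
n_T = Σnᵢ = 1 − 0.5X.
Kp = p_A / (p_B^2) with p_i = (n_i/n_T)·P.
At X = 0.447: the mole-fraction product g(X) = Π y_i^ν_i = 0.5675. Since Kp = g(X)·P^{-1}, P = (g/Kp)^(1/1) = (0.5675/0.284)^(1/1) = 2 atm.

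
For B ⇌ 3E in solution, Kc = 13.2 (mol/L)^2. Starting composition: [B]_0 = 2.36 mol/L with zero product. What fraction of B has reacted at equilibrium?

Let X = conversion of B; extent ξ = 2.36·X mol/L.
Concentrations: [B] = 2.36 − 2.36X; [E] = 7.08X.
Kc = [E]^3 / ([B]).
Setting equal to 13.2 and solving for X on (0,1) gives X = 0.379.

X = 0.379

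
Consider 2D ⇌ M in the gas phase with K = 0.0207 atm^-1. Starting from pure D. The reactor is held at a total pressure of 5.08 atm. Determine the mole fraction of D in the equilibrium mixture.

Let X = conversion of D (basis 1 mol D); extent of reaction ξ = 0.5X.
Mole table: n_D = 1 − X; n_M = 0.5X.
n_T = Σnᵢ = 1 − 0.5X.
With p_i = (n_i/n_T)P, K = p_M / (p_D^2).
This yields a degree-2 equation in X; solving on (0,1), X = 0.161.
Then n_D = 0.839, n_T = 0.919, so y_D = 0.912.

y_D = 0.912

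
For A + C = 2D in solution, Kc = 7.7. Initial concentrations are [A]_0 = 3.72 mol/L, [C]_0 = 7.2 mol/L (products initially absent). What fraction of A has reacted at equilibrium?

Let X = conversion of A; extent ξ = 3.72·X mol/L.
Concentrations: [A] = 3.72 − 3.72X; [C] = 7.2 − 3.72X; [D] = 7.44X.
Kc = [D]^2 / ([A] [C]).
Setting equal to 7.7 and solving for X on (0,1) gives X = 0.752.

X = 0.752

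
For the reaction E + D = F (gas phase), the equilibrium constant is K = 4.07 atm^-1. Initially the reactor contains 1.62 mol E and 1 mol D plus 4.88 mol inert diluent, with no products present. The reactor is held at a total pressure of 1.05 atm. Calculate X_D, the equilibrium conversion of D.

X = 0.420

Basis: 1 mol D initially; let X = conversion of D. Extent ξ = X.
At extent ξ: n_E = 1.62 − X; n_D = 1 − X; n_F = X; n_I = 4.88 (inert).
Summing: n_T = 7.5 − X.
With p_i = (n_i/n_T)P, K = p_F / (p_E p_D).
This yields a degree-2 equation in X; solving on (0,1), X = 0.420.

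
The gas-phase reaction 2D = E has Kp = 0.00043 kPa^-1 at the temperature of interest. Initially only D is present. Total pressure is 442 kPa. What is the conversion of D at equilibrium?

Let X = conversion of D (basis 1 mol D); extent of reaction ξ = 0.5X.
Mole table: n_D = 1 − X; n_E = 0.5X.
Summing: n_T = 1 − 0.5X.
y_i = n_i/n_T, p_i = y_i·P. Kp = p_E / (p_D^2).
Substituting and setting equal to 0.00043 kPa^-1 gives a polynomial in X; the root in (0,1) is X = 0.246.

X = 0.246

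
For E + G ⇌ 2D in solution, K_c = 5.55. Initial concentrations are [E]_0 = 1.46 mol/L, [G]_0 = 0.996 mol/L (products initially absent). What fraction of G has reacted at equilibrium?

X = 0.641

Let X = conversion of G; extent ξ = 0.996·X mol/L.
Concentrations: [E] = 1.46 − 0.996X; [G] = 0.996 − 0.996X; [D] = 1.99X.
K_c = [D]^2 / ([E] [G]).
Equating to 5.55: the physical root is X = 0.641.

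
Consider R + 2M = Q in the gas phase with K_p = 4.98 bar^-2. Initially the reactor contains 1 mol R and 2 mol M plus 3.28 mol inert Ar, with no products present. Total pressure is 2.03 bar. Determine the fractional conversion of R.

X = 0.457

Basis: 1 mol R initially; let X = conversion of R. Extent ξ = X.
Mole table: n_R = 1 − X; n_M = 2 − 2X; n_Q = X; n_I = 3.28 (inert).
n_T = Σnᵢ = 6.28 − 2X.
Mole fractions y_i = n_i/n_T; K_p = p_Q / (p_R p_M^2) with p_i = y_i·P.
This yields a degree-3 equation in X; solving on (0,1), X = 0.457.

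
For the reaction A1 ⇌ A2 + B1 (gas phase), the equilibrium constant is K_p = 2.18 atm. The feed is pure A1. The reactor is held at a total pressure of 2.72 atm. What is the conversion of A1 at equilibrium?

X = 0.667

Let X = conversion of A1 (basis 1 mol A1); extent of reaction ξ = X.
Species balance: n_A1 = 1 − X; n_A2 = X; n_B1 = X.
Total moles n_T = 1 + X.
With p_i = (n_i/n_T)P, K_p = p_A2 p_B1 / (p_A1).
Substituting and setting equal to 2.18 atm gives a polynomial in X; the root in (0,1) is X = 0.667.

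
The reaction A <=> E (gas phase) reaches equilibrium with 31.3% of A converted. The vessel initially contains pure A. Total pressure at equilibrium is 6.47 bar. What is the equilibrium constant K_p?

K_p = 0.456

Take 1 mol A as basis and let X be its fractional conversion, so ξ = X.
Species balance: n_A = 1 − X; n_E = X.
Total moles n_T = 1 (Δν = 0, constant).
At X = 0.313: n_A = 0.687, n_E = 0.313, n_T = 1.
p_i = (n_i/n_T)·P. K_p = p_E / (p_A) = 0.456.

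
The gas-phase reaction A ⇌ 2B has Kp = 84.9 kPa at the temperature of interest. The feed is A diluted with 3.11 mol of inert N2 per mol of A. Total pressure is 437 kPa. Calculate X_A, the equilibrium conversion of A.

X = 0.370

Basis: 1 mol A initially; let X = conversion of A. Extent ξ = X.
Species balance: n_A = 1 − X; n_B = 2X; n_I = 3.11 (inert).
n_T = Σnᵢ = 4.11 + X.
y_i = n_i/n_T, p_i = y_i·P. Kp = p_B^2 / (p_A).
Equating to 84.9 kPa and solving on 0 < X < 1: X = 0.370.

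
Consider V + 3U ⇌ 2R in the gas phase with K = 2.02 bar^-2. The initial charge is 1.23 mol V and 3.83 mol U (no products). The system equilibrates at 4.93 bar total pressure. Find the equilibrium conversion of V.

Take 1.23 mol V as basis and let X be its fractional conversion, so ξ = 1.23X.
Mole table: n_V = 1.23 − 1.23X; n_U = 3.83 − 3.69X; n_R = 2.46X.
n_T = Σnᵢ = 5.06 − 2.46X.
Mole fractions y_i = n_i/n_T; K = p_R^2 / (p_V p_U^3) with p_i = y_i·P.
Substituting and setting equal to 2.02 bar^-2 gives a polynomial in X; the root in (0,1) is X = 0.704.

X = 0.704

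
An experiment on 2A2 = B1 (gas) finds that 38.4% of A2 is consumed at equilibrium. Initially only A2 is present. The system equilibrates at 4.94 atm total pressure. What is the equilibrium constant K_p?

K_p = 0.0828 atm^-1

Let X = conversion of A2 (basis 1 mol A2); extent of reaction ξ = 0.5X.
Moles: n_A2 = 1 − X; n_B1 = 0.5X.
n_T = Σnᵢ = 1 − 0.5X.
At X = 0.384: n_A2 = 0.616, n_B1 = 0.192, n_T = 0.808.
p_i = (n_i/n_T)·P. K_p = p_B1 / (p_A2^2) = 0.0828 atm^-1.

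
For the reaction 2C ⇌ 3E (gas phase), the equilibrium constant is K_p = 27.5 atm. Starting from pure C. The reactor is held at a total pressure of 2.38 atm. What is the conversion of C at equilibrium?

X = 0.718

Basis: 1 mol C initially; let X = conversion of C. Extent ξ = 0.5X.
Moles: n_C = 1 − X; n_E = 1.5X.
Summing: n_T = 1 + 0.5X.
With p_i = (n_i/n_T)P, K_p = p_E^3 / (p_C^2).
Equating to 27.5 atm and solving on 0 < X < 1: X = 0.718.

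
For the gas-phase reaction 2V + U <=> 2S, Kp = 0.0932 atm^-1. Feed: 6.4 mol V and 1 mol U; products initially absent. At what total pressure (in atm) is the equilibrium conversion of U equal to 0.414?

P = 2.82 atm

Basis: 1 mol U initially; let X = conversion of U. Extent ξ = X.
Moles: n_V = 6.4 − 2X; n_U = 1 − X; n_S = 2X.
n_T = Σnᵢ = 7.4 − X.
Kp = p_S^2 / (p_V^2 p_U) with p_i = (n_i/n_T)·P.
At X = 0.414: the mole-fraction product g(X) = Π y_i^ν_i = 0.2633. Since Kp = g(X)·P^{-1}, P = (g/Kp)^(1/1) = (0.2633/0.0932)^(1/1) = 2.82 atm.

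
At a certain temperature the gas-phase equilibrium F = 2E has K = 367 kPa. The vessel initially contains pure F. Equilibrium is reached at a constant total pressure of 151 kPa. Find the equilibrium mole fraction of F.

y_F = 0.239

Basis: 1 mol F initially; let X = conversion of F. Extent ξ = X.
Mole table: n_F = 1 − X; n_E = 2X.
n_T = Σnᵢ = 1 + X.
With p_i = (n_i/n_T)P, K = p_E^2 / (p_F).
Setting this equal to 367 kPa and taking the physical root (0 < X < 1) gives X = 0.615.
Then n_F = 0.385, n_T = 1.61, so y_F = 0.239.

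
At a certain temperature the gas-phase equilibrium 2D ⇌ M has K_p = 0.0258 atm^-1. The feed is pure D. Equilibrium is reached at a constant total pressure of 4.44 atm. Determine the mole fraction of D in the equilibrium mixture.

Take 1 mol D as basis and let X be its fractional conversion, so ξ = 0.5X.
Moles: n_D = 1 − X; n_M = 0.5X.
Summing: n_T = 1 − 0.5X.
With p_i = (n_i/n_T)P, K_p = p_M / (p_D^2).
Equating to 0.0258 atm^-1 and solving on 0 < X < 1: X = 0.172.
Then n_D = 0.828, n_T = 0.914, so y_D = 0.906.

y_D = 0.906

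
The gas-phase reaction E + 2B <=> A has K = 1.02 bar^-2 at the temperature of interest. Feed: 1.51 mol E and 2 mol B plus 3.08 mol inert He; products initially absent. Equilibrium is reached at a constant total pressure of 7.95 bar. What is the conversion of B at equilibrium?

Basis: 2 mol B initially; let X = conversion of B. Extent ξ = X.
At extent ξ: n_E = 1.51 − X; n_B = 2 − 2X; n_A = X; n_I = 3.08 (inert).
n_T = Σnᵢ = 6.59 − 2X.
Mole fractions y_i = n_i/n_T; K = p_A / (p_E p_B^2) with p_i = y_i·P.
Equating to 1.02 bar^-2 and solving on 0 < X < 1: X = 0.700.

X = 0.700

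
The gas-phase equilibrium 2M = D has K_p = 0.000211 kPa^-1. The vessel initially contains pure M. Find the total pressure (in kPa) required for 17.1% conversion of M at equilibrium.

Let X = conversion of M (basis 1 mol M); extent of reaction ξ = 0.5X.
Species balance: n_M = 1 − X; n_D = 0.5X.
Total moles n_T = 1 − 0.5X.
K_p = p_D / (p_M^2) with p_i = (n_i/n_T)·P.
At X = 0.171: the mole-fraction product g(X) = Π y_i^ν_i = 0.1138. Since K_p = g(X)·P^{-1}, P = (g/K_p)^(1/1) = (0.1138/0.000211)^(1/1) = 539 kPa.

P = 539 kPa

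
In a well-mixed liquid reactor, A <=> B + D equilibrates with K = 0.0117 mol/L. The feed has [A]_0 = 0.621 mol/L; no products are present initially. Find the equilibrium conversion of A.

Let X = conversion of A; extent ξ = 0.621·X mol/L.
Concentrations: [A] = 0.621 − 0.621X; [B] = 0.621X; [D] = 0.621X.
K = [B] [D] / ([A]).
This equals 0.0117 at X = 0.128 (the root in 0 < X < 1).

X = 0.128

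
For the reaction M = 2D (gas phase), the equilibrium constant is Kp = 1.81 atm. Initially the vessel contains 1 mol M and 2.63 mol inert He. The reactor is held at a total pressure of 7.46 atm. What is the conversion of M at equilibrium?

Let X = conversion of M (basis 1 mol M); extent of reaction ξ = X.
Species balance: n_M = 1 − X; n_D = 2X; n_I = 2.63 (inert).
Total moles n_T = 3.63 + X.
With p_i = (n_i/n_T)P, Kp = p_D^2 / (p_M).
Setting this equal to 1.81 atm and taking the physical root (0 < X < 1) gives X = 0.387.

X = 0.387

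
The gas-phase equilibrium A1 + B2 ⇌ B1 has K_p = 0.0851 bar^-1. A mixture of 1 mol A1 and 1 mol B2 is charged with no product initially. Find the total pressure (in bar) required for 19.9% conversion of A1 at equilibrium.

Let X = conversion of A1 (basis 1 mol A1); extent of reaction ξ = X.
Species balance: n_A1 = 1 − X; n_B2 = 1 − X; n_B1 = X.
n_T = Σnᵢ = 2 − X.
K_p = p_B1 / (p_A1 p_B2) with p_i = (n_i/n_T)·P.
At X = 0.199: the mole-fraction product g(X) = Π y_i^ν_i = 0.5586. Since K_p = g(X)·P^{-1}, P = (g/K_p)^(1/1) = (0.5586/0.0851)^(1/1) = 6.56 bar.

P = 6.56 bar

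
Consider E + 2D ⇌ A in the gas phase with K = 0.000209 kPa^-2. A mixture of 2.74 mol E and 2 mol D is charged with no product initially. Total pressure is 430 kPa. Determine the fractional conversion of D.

Basis: 2 mol D initially; let X = conversion of D. Extent ξ = X.
Moles: n_E = 2.74 − X; n_D = 2 − 2X; n_A = X.
Total moles n_T = 4.74 − 2X.
y_i = n_i/n_T, p_i = y_i·P. K = p_A / (p_E p_D^2).
Equating to 0.000209 kPa^-2 and solving on 0 < X < 1: X = 0.836.

X = 0.836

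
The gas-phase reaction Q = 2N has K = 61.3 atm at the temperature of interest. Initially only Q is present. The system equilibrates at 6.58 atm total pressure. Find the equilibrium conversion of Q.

X = 0.836

Basis: 1 mol Q initially; let X = conversion of Q. Extent ξ = X.
Moles: n_Q = 1 − X; n_N = 2X.
n_T = Σnᵢ = 1 + X.
y_i = n_i/n_T, p_i = y_i·P. K = p_N^2 / (p_Q).
Substituting and setting equal to 61.3 atm gives a polynomial in X; the root in (0,1) is X = 0.836.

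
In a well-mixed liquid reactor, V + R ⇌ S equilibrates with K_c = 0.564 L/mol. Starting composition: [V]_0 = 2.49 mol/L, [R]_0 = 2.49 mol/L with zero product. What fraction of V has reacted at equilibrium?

Let X = conversion of V; extent ξ = 2.49·X mol/L.
Concentrations: [V] = 2.49 − 2.49X; [R] = 2.49 − 2.49X; [S] = 2.49X.
K_c = [S] / ([V] [R]).
Equating to 0.564 L/mol: the physical root is X = 0.440.

X = 0.440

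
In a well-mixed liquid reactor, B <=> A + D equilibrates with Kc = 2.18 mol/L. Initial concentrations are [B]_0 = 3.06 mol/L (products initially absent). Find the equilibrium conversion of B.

X = 0.560

Let X = conversion of B; extent ξ = 3.06·X mol/L.
Concentrations: [B] = 3.06 − 3.06X; [A] = 3.06X; [D] = 3.06X.
Kc = [A] [D] / ([B]).
Solving Kc = 2.18 for X ∈ (0,1): X = 0.560.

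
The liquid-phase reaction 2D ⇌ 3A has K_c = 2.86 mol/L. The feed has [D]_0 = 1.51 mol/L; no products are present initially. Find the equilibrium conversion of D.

X = 0.512

Let X = conversion of D; extent ξ = 1.51X/2 mol/L.
Concentrations: [D] = 1.51 − 1.51X; [A] = 2.27X.
K_c = [A]^3 / ([D]^2).
Setting equal to 2.86 and solving for X on (0,1) gives X = 0.512.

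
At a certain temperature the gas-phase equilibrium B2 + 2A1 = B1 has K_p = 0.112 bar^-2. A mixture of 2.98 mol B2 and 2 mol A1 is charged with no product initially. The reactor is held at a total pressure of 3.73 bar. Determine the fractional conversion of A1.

Take 2 mol A1 as basis and let X be its fractional conversion, so ξ = X.
Mole table: n_B2 = 2.98 − X; n_A1 = 2 − 2X; n_B1 = X.
Summing: n_T = 4.98 − 2X.
Mole fractions y_i = n_i/n_T; K_p = p_B1 / (p_B2 p_A1^2) with p_i = y_i·P.
Substituting and setting equal to 0.112 bar^-2 gives a polynomial in X; the root in (0,1) is X = 0.364.

X = 0.364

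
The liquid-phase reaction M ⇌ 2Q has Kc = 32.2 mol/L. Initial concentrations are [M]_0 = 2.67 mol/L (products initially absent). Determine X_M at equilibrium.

Let X = conversion of M; extent ξ = 2.67·X mol/L.
Concentrations: [M] = 2.67 − 2.67X; [Q] = 5.34X.
Kc = [Q]^2 / ([M]).
Setting equal to 32.2 and solving for X on (0,1) gives X = 0.792.

X = 0.792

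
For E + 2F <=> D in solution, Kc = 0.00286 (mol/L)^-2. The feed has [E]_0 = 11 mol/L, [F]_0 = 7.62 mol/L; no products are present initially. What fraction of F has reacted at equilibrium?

Let X = conversion of F; extent ξ = 7.62X/2 mol/L.
Concentrations: [E] = 11 − 3.81X; [F] = 7.62 − 7.62X; [D] = 3.81X.
Kc = [D] / ([E] [F]^2).
Equating to 0.00286 (mol/L)^-2: the physical root is X = 0.248.

X = 0.248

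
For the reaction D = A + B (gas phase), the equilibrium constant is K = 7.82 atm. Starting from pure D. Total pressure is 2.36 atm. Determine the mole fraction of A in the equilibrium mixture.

y_A = 0.467

Basis: 1 mol D initially; let X = conversion of D. Extent ξ = X.
Moles: n_D = 1 − X; n_A = X; n_B = X.
Total moles n_T = 1 + X.
With p_i = (n_i/n_T)P, K = p_A p_B / (p_D).
Equating to 7.82 atm and solving on 0 < X < 1: X = 0.876.
Then n_A = 0.876, n_T = 1.88, so y_A = 0.467.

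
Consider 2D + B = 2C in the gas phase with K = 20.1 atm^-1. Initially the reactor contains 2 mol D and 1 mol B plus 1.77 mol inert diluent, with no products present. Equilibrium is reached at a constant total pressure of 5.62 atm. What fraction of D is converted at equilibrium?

X = 0.732

Let X = conversion of D (basis 2 mol D); extent of reaction ξ = X.
Species balance: n_D = 2 − 2X; n_B = 1 − X; n_C = 2X; n_I = 1.77 (inert).
n_T = Σnᵢ = 4.77 − X.
With p_i = (n_i/n_T)P, K = p_C^2 / (p_D^2 p_B).
Substituting and setting equal to 20.1 atm^-1 gives a polynomial in X; the root in (0,1) is X = 0.732.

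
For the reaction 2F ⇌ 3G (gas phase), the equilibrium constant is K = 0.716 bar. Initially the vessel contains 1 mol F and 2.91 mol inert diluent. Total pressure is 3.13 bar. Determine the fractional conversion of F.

Let X = conversion of F (basis 1 mol F); extent of reaction ξ = 0.5X.
Moles: n_F = 1 − X; n_G = 1.5X; n_I = 2.91 (inert).
Summing: n_T = 3.91 + 0.5X.
y_i = n_i/n_T, p_i = y_i·P. K = p_G^3 / (p_F^2).
Equating to 0.716 bar and solving on 0 < X < 1: X = 0.443.

X = 0.443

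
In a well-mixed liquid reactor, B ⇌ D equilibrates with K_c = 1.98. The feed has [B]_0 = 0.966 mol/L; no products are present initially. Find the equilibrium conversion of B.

Let X = conversion of B; extent ξ = 0.966·X mol/L.
Concentrations: [B] = 0.966 − 0.966X; [D] = 0.966X.
K_c = [D] / ([B]).
Setting equal to 1.98 and solving for X on (0,1) gives X = 0.664.

X = 0.664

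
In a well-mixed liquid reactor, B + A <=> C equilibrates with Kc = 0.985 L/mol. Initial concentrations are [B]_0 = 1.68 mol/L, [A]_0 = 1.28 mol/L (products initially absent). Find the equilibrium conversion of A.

Let X = conversion of A; extent ξ = 1.28·X mol/L.
Concentrations: [B] = 1.68 − 1.28X; [A] = 1.28 − 1.28X; [C] = 1.28X.
Kc = [C] / ([B] [A]).
Solving Kc = 0.985 for X ∈ (0,1): X = 0.505.

X = 0.505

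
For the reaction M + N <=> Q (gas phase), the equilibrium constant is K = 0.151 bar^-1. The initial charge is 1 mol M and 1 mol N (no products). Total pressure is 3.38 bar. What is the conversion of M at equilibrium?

X = 0.186

Let X = conversion of M (basis 1 mol M); extent of reaction ξ = X.
Species balance: n_M = 1 − X; n_N = 1 − X; n_Q = X.
n_T = Σnᵢ = 2 − X.
With p_i = (n_i/n_T)P, K = p_Q / (p_M p_N).
Equating to 0.151 bar^-1 and solving on 0 < X < 1: X = 0.186.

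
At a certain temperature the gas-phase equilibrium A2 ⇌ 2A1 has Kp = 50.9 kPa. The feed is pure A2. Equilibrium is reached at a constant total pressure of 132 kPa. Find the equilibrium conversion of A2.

Take 1 mol A2 as basis and let X be its fractional conversion, so ξ = X.
Species balance: n_A2 = 1 − X; n_A1 = 2X.
Summing: n_T = 1 + X.
y_i = n_i/n_T, p_i = y_i·P. Kp = p_A1^2 / (p_A2).
Setting this equal to 50.9 kPa and taking the physical root (0 < X < 1) gives X = 0.297.

X = 0.297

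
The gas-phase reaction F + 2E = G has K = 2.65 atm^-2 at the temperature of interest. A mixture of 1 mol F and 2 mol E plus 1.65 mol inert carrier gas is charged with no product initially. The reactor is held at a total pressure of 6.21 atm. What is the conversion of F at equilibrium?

X = 0.737

Let X = conversion of F (basis 1 mol F); extent of reaction ξ = X.
Species balance: n_F = 1 − X; n_E = 2 − 2X; n_G = X; n_I = 1.65 (inert).
n_T = Σnᵢ = 4.65 − 2X.
y_i = n_i/n_T, p_i = y_i·P. K = p_G / (p_F p_E^2).
Equating to 2.65 atm^-2 and solving on 0 < X < 1: X = 0.737.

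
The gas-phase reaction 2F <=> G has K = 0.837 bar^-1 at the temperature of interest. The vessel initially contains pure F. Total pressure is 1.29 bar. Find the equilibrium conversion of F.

X = 0.566

Take 1 mol F as basis and let X be its fractional conversion, so ξ = 0.5X.
Species balance: n_F = 1 − X; n_G = 0.5X.
Summing: n_T = 1 − 0.5X.
With p_i = (n_i/n_T)P, K = p_G / (p_F^2).
This yields a degree-2 equation in X; solving on (0,1), X = 0.566.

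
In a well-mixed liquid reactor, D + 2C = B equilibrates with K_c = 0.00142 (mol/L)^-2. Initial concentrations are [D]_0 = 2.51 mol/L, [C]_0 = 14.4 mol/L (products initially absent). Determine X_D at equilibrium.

X = 0.203

Let X = conversion of D; extent ξ = 2.51·X mol/L.
Concentrations: [D] = 2.51 − 2.51X; [C] = 14.4 − 5.02X; [B] = 2.51X.
K_c = [B] / ([D] [C]^2).
This equals 0.00142 at X = 0.203 (the root in 0 < X < 1).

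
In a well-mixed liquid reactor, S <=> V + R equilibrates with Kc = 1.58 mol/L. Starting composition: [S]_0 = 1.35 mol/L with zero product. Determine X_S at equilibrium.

X = 0.645

Let X = conversion of S; extent ξ = 1.35·X mol/L.
Concentrations: [S] = 1.35 − 1.35X; [V] = 1.35X; [R] = 1.35X.
Kc = [V] [R] / ([S]).
Solving Kc = 1.58 for X ∈ (0,1): X = 0.645.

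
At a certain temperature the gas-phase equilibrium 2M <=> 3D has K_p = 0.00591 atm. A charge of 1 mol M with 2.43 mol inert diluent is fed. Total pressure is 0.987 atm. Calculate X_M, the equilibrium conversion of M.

X = 0.163

Take 1 mol M as basis and let X be its fractional conversion, so ξ = 0.5X.
Moles: n_M = 1 − X; n_D = 1.5X; n_I = 2.43 (inert).
Summing: n_T = 3.43 + 0.5X.
Mole fractions y_i = n_i/n_T; K_p = p_D^3 / (p_M^2) with p_i = y_i·P.
This yields a degree-3 equation in X; solving on (0,1), X = 0.163.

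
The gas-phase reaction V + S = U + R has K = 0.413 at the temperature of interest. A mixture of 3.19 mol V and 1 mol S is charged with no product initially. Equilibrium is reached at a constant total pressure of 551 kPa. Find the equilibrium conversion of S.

Take 1 mol S as basis and let X be its fractional conversion, so ξ = X.
Species balance: n_V = 3.19 − X; n_S = 1 − X; n_U = X; n_R = X.
n_T stays at 4.19 (no change in mole number).
y_i = n_i/n_T, p_i = y_i·P. K = p_U p_R / (p_V p_S).
Substituting and setting equal to 0.413 gives a polynomial in X; the root in (0,1) is X = 0.628.

X = 0.628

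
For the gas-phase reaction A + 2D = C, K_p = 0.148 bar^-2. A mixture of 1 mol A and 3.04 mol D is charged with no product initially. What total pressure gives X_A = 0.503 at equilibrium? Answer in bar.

P = 3.9 bar

Basis: 1 mol A initially; let X = conversion of A. Extent ξ = X.
Moles: n_A = 1 − X; n_D = 3.04 − 2X; n_C = X.
n_T = Σnᵢ = 4.04 − 2X.
K_p = p_C / (p_A p_D^2) with p_i = (n_i/n_T)·P.
At X = 0.503: the mole-fraction product g(X) = Π y_i^ν_i = 2.252. Since K_p = g(X)·P^{-2}, P = (g/K_p)^(1/2) = (2.252/0.148)^(1/2) = 3.9 bar.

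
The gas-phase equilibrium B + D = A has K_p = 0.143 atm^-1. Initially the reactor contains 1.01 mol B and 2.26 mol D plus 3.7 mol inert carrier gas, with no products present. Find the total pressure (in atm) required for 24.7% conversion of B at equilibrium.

P = 7.67 atm

Let X = conversion of B (basis 1.01 mol B); extent of reaction ξ = 1.01X.
Mole table: n_B = 1.01 − 1.01X; n_D = 2.26 − 1.01X; n_A = 1.01X; n_I = 3.7 (inert).
Summing: n_T = 6.97 − 1.01X.
K_p = p_A / (p_B p_D) with p_i = (n_i/n_T)·P.
At X = 0.247: the mole-fraction product g(X) = Π y_i^ν_i = 1.096. Since K_p = g(X)·P^{-1}, P = (g/K_p)^(1/1) = (1.096/0.143)^(1/1) = 7.67 atm.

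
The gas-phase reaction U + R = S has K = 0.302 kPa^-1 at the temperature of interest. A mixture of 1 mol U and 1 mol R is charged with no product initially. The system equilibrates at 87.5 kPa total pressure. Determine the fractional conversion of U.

X = 0.809

Let X = conversion of U (basis 1 mol U); extent of reaction ξ = X.
Mole table: n_U = 1 − X; n_R = 1 − X; n_S = X.
n_T = Σnᵢ = 2 − X.
Mole fractions y_i = n_i/n_T; K = p_S / (p_U p_R) with p_i = y_i·P.
Equating to 0.302 kPa^-1 and solving on 0 < X < 1: X = 0.809.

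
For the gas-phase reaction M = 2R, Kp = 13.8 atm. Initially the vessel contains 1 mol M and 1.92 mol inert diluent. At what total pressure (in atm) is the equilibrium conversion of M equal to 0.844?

P = 2.84 atm

Take 1 mol M as basis and let X be its fractional conversion, so ξ = X.
Species balance: n_M = 1 − X; n_R = 2X; n_I = 1.92 (inert).
Total moles n_T = 2.92 + X.
Kp = p_R^2 / (p_M) with p_i = (n_i/n_T)·P.
At X = 0.844: the mole-fraction product g(X) = Π y_i^ν_i = 4.853. Since Kp = g(X)·P^{1}, P = (Kp/g)^(1/1) = (13.8/4.853)^(1/1) = 2.84 atm.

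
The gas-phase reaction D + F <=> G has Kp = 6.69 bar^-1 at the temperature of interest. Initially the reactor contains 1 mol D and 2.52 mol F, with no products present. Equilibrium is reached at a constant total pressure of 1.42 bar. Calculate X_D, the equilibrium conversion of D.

Basis: 1 mol D initially; let X = conversion of D. Extent ξ = X.
Moles: n_D = 1 − X; n_F = 2.52 − X; n_G = X.
Summing: n_T = 3.52 − X.
y_i = n_i/n_T, p_i = y_i·P. Kp = p_G / (p_D p_F).
Equating to 6.69 bar^-1 and solving on 0 < X < 1: X = 0.856.

X = 0.856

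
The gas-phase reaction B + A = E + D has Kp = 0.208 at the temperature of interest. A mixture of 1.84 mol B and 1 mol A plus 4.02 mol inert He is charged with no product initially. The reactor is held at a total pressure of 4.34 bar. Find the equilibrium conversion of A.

X = 0.416

Take 1 mol A as basis and let X be its fractional conversion, so ξ = X.
Species balance: n_B = 1.84 − X; n_A = 1 − X; n_E = X; n_D = X; n_I = 4.02 (inert).
Since Δν = 0, n_T = 6.86 throughout.
Mole fractions y_i = n_i/n_T; Kp = p_E p_D / (p_B p_A) with p_i = y_i·P.
This yields a degree-2 equation in X; solving on (0,1), X = 0.416.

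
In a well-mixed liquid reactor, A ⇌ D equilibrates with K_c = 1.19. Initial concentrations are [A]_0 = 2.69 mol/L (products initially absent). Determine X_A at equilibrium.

X = 0.543

Let X = conversion of A; extent ξ = 2.69·X mol/L.
Concentrations: [A] = 2.69 − 2.69X; [D] = 2.69X.
K_c = [D] / ([A]).
Equating to 1.19: the physical root is X = 0.543.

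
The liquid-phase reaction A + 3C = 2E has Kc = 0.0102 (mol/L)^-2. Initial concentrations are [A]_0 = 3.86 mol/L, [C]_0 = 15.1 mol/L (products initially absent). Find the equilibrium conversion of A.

Let X = conversion of A; extent ξ = 3.86·X mol/L.
Concentrations: [A] = 3.86 − 3.86X; [C] = 15.1 − 11.6X; [E] = 7.72X.
Kc = [E]^2 / ([A] [C]^3).
Setting equal to 0.0102 and solving for X on (0,1) gives X = 0.507.

X = 0.507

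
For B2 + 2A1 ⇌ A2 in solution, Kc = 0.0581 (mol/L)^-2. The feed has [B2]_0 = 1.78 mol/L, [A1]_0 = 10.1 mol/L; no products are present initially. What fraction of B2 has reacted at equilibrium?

Let X = conversion of B2; extent ξ = 1.78·X mol/L.
Concentrations: [B2] = 1.78 − 1.78X; [A1] = 10.1 − 3.56X; [A2] = 1.78X.
Kc = [A2] / ([B2] [A1]^2).
Solving Kc = 0.0581 for X ∈ (0,1): X = 0.760.

X = 0.760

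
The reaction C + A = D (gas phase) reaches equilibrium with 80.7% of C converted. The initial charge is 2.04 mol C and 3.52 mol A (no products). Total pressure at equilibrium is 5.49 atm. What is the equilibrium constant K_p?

K_p = 1.59 atm^-1

Take 2.04 mol C as basis and let X be its fractional conversion, so ξ = 2.04X.
Mole table: n_C = 2.04 − 2.04X; n_A = 3.52 − 2.04X; n_D = 2.04X.
n_T = Σnᵢ = 5.56 − 2.04X.
At X = 0.807: n_C = 0.394, n_A = 1.87, n_D = 1.65, n_T = 3.91.
p_i = (n_i/n_T)·P. K_p = p_D / (p_C p_A) = 1.59 atm^-1.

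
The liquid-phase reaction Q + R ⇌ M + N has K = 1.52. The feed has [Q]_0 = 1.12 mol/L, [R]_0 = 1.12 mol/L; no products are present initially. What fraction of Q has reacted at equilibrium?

Let X = conversion of Q; extent ξ = 1.12·X mol/L.
Concentrations: [Q] = 1.12 − 1.12X; [R] = 1.12 − 1.12X; [M] = 1.12X; [N] = 1.12X.
K = [M] [N] / ([Q] [R]).
Equating to 1.52: the physical root is X = 0.552.

X = 0.552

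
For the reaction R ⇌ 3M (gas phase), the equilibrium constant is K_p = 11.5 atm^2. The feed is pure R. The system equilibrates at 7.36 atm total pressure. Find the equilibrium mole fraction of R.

y_R = 0.520

Let X = conversion of R (basis 1 mol R); extent of reaction ξ = X.
Mole table: n_R = 1 − X; n_M = 3X.
Summing: n_T = 1 + 2X.
Mole fractions y_i = n_i/n_T; K_p = p_M^3 / (p_R) with p_i = y_i·P.
Substituting and setting equal to 11.5 atm^2 gives a polynomial in X; the root in (0,1) is X = 0.235.
Then n_R = 0.765, n_T = 1.47, so y_R = 0.520.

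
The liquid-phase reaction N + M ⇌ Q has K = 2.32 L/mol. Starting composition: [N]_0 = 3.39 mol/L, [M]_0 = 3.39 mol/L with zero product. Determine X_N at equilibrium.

Let X = conversion of N; extent ξ = 3.39·X mol/L.
Concentrations: [N] = 3.39 − 3.39X; [M] = 3.39 − 3.39X; [Q] = 3.39X.
K = [Q] / ([N] [M]).
Solving K = 2.32 for X ∈ (0,1): X = 0.701.

X = 0.701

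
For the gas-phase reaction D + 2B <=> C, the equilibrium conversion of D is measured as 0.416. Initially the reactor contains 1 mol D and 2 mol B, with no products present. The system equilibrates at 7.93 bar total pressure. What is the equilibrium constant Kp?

Kp = 0.039 bar^-2

Take 1 mol D as basis and let X be its fractional conversion, so ξ = X.
At extent ξ: n_D = 1 − X; n_B = 2 − 2X; n_C = X.
Summing: n_T = 3 − 2X.
At X = 0.416: n_D = 0.584, n_B = 1.17, n_C = 0.416, n_T = 2.17.
p_i = (n_i/n_T)·P. Kp = p_C / (p_D p_B^2) = 0.039 bar^-2.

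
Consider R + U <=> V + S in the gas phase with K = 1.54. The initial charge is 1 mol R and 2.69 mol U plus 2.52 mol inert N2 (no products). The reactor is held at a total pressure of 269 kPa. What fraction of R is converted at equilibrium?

Basis: 1 mol R initially; let X = conversion of R. Extent ξ = X.
Mole table: n_R = 1 − X; n_U = 2.69 − X; n_V = X; n_S = X; n_I = 2.52 (inert).
n_T stays at 6.21 (no change in mole number).
y_i = n_i/n_T, p_i = y_i·P. K = p_V p_S / (p_R p_U).
Setting this equal to 1.54 and taking the physical root (0 < X < 1) gives X = 0.788.

X = 0.788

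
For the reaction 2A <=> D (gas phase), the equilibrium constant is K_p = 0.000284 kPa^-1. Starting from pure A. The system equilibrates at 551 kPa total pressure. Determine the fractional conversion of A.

X = 0.216

Let X = conversion of A (basis 1 mol A); extent of reaction ξ = 0.5X.
Moles: n_A = 1 − X; n_D = 0.5X.
Total moles n_T = 1 − 0.5X.
y_i = n_i/n_T, p_i = y_i·P. K_p = p_D / (p_A^2).
Setting this equal to 0.000284 kPa^-1 and taking the physical root (0 < X < 1) gives X = 0.216.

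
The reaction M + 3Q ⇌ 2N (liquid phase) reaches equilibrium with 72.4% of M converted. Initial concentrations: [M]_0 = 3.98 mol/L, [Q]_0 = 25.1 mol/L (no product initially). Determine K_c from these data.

K_c = 0.00679 (mol/L)^-2

Let X = conversion of M.
Concentrations: [M] = 3.98 − 3.98X; [Q] = 25.1 − 11.9X; [N] = 7.96X.
At X = 0.724: [M] = 1.1, [Q] = 16.5, [N] = 5.76.
K_c = [N]^2 / ([M] [Q]^3) = 0.00679 (mol/L)^-2.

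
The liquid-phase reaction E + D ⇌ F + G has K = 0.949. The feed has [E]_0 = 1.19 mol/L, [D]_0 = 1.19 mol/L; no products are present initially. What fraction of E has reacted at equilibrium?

X = 0.493

Let X = conversion of E; extent ξ = 1.19·X mol/L.
Concentrations: [E] = 1.19 − 1.19X; [D] = 1.19 − 1.19X; [F] = 1.19X; [G] = 1.19X.
K = [F] [G] / ([E] [D]).
This equals 0.949 at X = 0.493 (the root in 0 < X < 1).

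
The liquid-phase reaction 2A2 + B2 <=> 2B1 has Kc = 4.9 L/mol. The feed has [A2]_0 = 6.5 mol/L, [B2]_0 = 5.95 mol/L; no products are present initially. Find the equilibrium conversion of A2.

Let X = conversion of A2; extent ξ = 6.5X/2 mol/L.
Concentrations: [A2] = 6.5 − 6.5X; [B2] = 5.95 − 3.25X; [B1] = 6.5X.
Kc = [B1]^2 / ([A2]^2 [B2]).
Solving Kc = 4.9 for X ∈ (0,1): X = 0.802.

X = 0.802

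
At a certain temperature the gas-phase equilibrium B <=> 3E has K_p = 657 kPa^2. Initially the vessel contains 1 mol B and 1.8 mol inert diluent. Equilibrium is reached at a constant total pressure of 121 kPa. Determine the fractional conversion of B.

Take 1 mol B as basis and let X be its fractional conversion, so ξ = X.
Mole table: n_B = 1 − X; n_E = 3X; n_I = 1.8 (inert).
Total moles n_T = 2.8 + 2X.
With p_i = (n_i/n_T)P, K_p = p_E^3 / (p_B).
Equating to 657 kPa^2 and solving on 0 < X < 1: X = 0.239.

X = 0.239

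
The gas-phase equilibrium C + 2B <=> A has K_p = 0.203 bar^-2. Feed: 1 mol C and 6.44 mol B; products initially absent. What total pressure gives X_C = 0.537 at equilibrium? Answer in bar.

P = 2.84 bar

Take 1 mol C as basis and let X be its fractional conversion, so ξ = X.
Moles: n_C = 1 − X; n_B = 6.44 − 2X; n_A = X.
n_T = Σnᵢ = 7.44 − 2X.
K_p = p_A / (p_C p_B^2) with p_i = (n_i/n_T)·P.
At X = 0.537: the mole-fraction product g(X) = Π y_i^ν_i = 1.632. Since K_p = g(X)·P^{-2}, P = (g/K_p)^(1/2) = (1.632/0.203)^(1/2) = 2.84 bar.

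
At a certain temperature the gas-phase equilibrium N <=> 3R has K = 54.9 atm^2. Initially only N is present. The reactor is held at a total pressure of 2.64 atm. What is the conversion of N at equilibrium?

Take 1 mol N as basis and let X be its fractional conversion, so ξ = X.
Species balance: n_N = 1 − X; n_R = 3X.
Summing: n_T = 1 + 2X.
y_i = n_i/n_T, p_i = y_i·P. K = p_R^3 / (p_N).
Setting this equal to 54.9 atm^2 and taking the physical root (0 < X < 1) gives X = 0.762.

X = 0.762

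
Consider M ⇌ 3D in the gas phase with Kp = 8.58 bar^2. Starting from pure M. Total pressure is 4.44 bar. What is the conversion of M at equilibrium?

X = 0.308

Basis: 1 mol M initially; let X = conversion of M. Extent ξ = X.
Species balance: n_M = 1 − X; n_D = 3X.
Total moles n_T = 1 + 2X.
y_i = n_i/n_T, p_i = y_i·P. Kp = p_D^3 / (p_M).
Setting this equal to 8.58 bar^2 and taking the physical root (0 < X < 1) gives X = 0.308.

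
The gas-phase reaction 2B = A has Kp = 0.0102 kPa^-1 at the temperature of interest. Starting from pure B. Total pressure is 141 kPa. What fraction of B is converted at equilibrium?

Let X = conversion of B (basis 1 mol B); extent of reaction ξ = 0.5X.
Moles: n_B = 1 − X; n_A = 0.5X.
Summing: n_T = 1 − 0.5X.
Mole fractions y_i = n_i/n_T; Kp = p_A / (p_B^2) with p_i = y_i·P.
Substituting and setting equal to 0.0102 kPa^-1 gives a polynomial in X; the root in (0,1) is X = 0.615.

X = 0.615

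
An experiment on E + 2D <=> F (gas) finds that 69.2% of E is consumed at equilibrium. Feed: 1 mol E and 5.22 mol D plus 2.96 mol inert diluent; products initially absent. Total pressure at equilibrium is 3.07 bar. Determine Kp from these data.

Kp = 0.985 bar^-2

Basis: 1 mol E initially; let X = conversion of E. Extent ξ = X.
At extent ξ: n_E = 1 − X; n_D = 5.22 − 2X; n_F = X; n_I = 2.96 (inert).
n_T = Σnᵢ = 9.18 − 2X.
At X = 0.692: n_E = 0.308, n_D = 3.84, n_F = 0.692, n_T = 7.8.
p_i = (n_i/n_T)·P. Kp = p_F / (p_E p_D^2) = 0.985 bar^-2.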